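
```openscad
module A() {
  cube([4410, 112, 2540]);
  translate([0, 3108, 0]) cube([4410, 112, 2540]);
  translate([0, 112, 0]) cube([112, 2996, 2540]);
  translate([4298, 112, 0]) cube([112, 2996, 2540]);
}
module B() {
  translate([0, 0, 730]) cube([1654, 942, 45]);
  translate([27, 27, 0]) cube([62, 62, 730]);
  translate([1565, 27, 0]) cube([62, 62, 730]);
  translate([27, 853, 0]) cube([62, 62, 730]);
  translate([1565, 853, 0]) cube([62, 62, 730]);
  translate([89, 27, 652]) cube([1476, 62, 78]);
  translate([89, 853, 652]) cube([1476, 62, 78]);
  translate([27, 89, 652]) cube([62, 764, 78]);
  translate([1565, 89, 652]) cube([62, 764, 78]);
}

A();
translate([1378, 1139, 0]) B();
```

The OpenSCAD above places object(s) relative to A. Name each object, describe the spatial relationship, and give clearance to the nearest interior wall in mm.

A is a house frame. B is a table. The table sits inside the house frame, centred. The clearance to the nearest interior wall is 1027 mm.

Clearances: x = 1266, y = 1027; minimum 1027 mm.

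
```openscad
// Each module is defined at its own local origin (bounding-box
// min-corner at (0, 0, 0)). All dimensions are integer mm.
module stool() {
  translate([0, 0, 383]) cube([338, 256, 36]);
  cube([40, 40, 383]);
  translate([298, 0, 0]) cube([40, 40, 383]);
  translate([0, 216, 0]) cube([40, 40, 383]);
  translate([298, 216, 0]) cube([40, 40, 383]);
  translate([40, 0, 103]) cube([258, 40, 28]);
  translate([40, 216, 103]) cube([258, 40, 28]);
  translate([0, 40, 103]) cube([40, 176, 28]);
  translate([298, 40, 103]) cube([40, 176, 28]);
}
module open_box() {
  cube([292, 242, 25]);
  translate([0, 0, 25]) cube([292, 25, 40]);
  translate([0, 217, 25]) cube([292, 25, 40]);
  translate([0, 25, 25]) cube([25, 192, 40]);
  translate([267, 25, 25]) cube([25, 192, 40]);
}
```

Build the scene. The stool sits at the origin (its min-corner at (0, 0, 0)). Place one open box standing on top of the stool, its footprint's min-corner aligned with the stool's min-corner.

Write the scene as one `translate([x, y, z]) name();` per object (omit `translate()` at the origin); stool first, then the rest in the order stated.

stool();
translate([0, 0, 419]) open_box();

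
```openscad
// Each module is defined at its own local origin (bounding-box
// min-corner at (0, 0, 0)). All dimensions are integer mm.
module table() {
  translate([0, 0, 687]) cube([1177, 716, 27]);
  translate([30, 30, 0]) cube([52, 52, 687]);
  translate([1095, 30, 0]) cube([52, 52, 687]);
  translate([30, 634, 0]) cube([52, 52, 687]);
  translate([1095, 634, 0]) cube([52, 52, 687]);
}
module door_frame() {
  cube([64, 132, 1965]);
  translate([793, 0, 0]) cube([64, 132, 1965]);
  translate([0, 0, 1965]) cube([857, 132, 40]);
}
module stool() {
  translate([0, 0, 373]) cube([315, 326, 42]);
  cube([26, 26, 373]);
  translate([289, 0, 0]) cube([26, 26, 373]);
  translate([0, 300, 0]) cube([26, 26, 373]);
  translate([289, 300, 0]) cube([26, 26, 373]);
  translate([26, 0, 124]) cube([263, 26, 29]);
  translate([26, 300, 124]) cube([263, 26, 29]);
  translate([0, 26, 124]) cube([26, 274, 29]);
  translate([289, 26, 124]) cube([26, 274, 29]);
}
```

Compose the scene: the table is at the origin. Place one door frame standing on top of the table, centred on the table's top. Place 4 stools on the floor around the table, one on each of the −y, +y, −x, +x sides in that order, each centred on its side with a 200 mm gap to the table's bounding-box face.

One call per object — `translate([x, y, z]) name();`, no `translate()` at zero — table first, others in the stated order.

table();
translate([160, 292, 714]) door_frame();
translate([431, -526, 0]) stool();
translate([431, 916, 0]) stool();
translate([-515, 195, 0]) stool();
translate([1377, 195, 0]) stool();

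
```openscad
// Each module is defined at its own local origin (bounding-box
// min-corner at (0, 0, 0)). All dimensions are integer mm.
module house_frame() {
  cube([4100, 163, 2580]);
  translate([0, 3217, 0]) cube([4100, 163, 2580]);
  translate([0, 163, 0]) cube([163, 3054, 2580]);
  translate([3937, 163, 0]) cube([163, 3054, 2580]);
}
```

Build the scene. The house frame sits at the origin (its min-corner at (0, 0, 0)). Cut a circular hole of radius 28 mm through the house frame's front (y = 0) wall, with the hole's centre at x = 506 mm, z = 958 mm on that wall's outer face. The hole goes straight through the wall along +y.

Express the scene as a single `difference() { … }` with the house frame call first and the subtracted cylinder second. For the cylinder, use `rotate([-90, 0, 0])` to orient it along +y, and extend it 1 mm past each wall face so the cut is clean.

difference() {
  house_frame();
  translate([506, -1, 958]) rotate([-90, 0, 0]) cylinder(h = 165, r = 28);
}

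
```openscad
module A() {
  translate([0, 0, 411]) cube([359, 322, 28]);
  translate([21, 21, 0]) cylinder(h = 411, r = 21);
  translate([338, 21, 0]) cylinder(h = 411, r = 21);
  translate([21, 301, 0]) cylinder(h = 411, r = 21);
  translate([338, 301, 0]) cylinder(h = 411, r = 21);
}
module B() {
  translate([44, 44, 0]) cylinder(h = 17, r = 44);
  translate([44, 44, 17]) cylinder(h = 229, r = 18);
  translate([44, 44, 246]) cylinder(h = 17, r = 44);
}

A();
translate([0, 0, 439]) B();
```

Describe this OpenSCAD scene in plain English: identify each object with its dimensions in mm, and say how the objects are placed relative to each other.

A is a four-legged stool. The seat is 359×322 mm, 28 mm thick, top at z = 439 mm. It stands on four round legs, each 42 mm in diameter, from z = 0 to the seat underside, each leg's axis is inset half a diameter from the nearest pair of seat edges (so the leg's bounding box is flush with the corner).

B is a spool: two coaxial disc flanges of radius 44 mm and thickness 17 mm, joined by a core cylinder of radius 18 mm and height 229 mm. The lower flange rests on z = 0 and the three cylinders share a vertical axis.

The spool is on top of the stool.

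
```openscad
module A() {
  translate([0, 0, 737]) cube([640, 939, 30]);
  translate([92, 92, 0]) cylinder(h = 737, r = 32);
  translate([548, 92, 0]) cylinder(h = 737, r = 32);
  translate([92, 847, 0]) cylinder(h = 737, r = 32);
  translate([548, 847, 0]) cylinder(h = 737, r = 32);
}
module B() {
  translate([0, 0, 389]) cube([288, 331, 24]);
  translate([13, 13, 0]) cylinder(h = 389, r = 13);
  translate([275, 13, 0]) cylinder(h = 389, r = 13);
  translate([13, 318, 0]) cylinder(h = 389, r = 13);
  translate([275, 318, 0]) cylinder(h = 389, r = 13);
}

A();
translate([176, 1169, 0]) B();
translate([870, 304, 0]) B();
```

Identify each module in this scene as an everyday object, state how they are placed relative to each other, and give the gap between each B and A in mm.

A is a table. B is a stool. Two stools sit around the table at the +y, +x sides. The gap between each stool and the table is 230 mm.

Each stool's nearest face is 230 mm from the table's bounding box.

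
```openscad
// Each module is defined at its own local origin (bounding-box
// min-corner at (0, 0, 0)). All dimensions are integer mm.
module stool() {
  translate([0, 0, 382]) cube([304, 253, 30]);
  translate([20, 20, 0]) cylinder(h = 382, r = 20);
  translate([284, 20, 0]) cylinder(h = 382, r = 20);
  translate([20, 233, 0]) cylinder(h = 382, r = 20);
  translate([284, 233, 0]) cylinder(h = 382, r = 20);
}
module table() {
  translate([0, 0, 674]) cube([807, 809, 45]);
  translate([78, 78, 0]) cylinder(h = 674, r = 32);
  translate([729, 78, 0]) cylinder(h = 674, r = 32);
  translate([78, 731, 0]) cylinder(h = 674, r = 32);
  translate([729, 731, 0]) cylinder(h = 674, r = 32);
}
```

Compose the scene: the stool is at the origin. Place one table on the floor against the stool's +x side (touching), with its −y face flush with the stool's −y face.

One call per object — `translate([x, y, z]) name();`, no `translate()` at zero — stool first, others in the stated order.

stool();
translate([304, 0, 0]) table();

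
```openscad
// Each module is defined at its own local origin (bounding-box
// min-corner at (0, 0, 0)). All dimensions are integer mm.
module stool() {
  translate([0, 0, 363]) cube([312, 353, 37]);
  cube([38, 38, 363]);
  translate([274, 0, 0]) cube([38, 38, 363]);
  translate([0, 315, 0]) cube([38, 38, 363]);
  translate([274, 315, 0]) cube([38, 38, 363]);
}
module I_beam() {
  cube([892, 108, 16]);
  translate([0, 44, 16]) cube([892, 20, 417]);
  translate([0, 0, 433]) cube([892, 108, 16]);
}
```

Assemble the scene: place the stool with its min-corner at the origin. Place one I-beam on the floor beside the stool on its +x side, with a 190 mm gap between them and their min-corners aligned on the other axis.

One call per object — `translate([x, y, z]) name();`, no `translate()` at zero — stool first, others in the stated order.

stool();
translate([502, 0, 0]) I_beam();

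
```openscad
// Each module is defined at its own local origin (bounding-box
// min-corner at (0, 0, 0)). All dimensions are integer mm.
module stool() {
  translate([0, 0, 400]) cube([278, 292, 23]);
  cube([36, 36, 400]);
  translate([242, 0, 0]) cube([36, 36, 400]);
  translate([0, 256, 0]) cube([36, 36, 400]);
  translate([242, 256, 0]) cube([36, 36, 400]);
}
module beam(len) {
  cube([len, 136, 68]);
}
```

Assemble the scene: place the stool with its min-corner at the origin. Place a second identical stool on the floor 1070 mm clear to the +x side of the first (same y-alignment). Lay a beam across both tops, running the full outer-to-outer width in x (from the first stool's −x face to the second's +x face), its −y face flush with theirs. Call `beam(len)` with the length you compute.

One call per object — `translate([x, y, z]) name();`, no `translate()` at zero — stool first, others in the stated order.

stool();
translate([1348, 0, 0]) stool();
translate([0, 0, 423]) beam(1626);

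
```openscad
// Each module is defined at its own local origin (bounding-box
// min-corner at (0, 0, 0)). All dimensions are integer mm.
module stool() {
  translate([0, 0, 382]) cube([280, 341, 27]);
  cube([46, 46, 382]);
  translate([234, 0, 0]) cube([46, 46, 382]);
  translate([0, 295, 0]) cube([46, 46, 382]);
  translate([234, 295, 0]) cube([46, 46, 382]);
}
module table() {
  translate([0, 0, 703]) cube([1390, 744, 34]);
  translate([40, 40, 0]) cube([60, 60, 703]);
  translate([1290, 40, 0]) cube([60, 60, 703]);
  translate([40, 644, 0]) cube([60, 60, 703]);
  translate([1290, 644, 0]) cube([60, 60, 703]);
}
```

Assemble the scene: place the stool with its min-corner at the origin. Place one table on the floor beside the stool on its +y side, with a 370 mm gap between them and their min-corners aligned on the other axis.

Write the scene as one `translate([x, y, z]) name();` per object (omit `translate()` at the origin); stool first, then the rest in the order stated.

stool();
translate([0, 711, 0]) table();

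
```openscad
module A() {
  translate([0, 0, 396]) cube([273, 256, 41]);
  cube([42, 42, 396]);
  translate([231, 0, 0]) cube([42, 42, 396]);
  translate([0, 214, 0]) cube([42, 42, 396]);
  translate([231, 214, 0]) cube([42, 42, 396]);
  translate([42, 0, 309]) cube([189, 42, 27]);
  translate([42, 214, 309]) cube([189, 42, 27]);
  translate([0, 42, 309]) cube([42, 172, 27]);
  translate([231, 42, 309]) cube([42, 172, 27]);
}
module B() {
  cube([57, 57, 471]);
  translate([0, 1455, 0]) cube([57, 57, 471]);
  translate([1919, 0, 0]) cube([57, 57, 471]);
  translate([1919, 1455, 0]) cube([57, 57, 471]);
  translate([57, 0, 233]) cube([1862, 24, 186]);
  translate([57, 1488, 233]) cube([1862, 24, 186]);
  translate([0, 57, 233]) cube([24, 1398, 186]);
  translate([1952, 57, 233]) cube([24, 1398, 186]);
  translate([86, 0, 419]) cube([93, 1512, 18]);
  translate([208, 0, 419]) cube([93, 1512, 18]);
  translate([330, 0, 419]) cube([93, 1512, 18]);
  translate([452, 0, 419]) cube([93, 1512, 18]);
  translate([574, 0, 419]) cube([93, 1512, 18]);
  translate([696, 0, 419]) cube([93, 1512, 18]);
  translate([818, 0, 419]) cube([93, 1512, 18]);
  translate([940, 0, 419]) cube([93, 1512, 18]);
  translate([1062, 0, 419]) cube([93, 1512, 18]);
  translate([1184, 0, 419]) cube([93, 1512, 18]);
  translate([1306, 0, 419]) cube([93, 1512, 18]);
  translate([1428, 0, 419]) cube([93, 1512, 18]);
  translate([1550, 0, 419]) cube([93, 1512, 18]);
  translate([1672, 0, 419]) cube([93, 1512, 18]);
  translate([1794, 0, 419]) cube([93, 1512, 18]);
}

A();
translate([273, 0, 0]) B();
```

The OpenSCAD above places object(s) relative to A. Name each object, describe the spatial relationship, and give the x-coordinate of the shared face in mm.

The stool's +x face and the bed frame's −x face are both at x = 273 mm.

A is a stool. B is a bed frame. The bed frame is against the stool's +x side, with their −y faces flush. The x-coordinate of the shared face is 273 mm.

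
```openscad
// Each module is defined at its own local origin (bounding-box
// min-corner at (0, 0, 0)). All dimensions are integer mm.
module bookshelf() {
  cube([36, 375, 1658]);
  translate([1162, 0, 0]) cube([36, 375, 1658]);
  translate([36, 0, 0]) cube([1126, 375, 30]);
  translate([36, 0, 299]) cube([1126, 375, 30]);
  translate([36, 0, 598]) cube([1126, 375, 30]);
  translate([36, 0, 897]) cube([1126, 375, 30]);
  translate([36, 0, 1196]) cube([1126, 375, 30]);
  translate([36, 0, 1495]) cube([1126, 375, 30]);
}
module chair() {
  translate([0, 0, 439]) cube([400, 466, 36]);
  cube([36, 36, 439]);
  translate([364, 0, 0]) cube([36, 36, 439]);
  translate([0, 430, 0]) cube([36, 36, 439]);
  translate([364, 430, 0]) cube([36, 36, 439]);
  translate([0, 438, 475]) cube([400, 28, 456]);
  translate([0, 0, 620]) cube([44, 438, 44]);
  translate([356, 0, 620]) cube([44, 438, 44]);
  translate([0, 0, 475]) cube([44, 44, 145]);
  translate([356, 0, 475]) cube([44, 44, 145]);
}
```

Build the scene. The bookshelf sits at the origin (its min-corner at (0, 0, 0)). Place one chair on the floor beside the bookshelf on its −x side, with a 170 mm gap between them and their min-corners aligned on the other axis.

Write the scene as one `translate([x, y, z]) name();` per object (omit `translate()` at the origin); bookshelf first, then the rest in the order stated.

bookshelf();
translate([-570, 0, 0]) chair();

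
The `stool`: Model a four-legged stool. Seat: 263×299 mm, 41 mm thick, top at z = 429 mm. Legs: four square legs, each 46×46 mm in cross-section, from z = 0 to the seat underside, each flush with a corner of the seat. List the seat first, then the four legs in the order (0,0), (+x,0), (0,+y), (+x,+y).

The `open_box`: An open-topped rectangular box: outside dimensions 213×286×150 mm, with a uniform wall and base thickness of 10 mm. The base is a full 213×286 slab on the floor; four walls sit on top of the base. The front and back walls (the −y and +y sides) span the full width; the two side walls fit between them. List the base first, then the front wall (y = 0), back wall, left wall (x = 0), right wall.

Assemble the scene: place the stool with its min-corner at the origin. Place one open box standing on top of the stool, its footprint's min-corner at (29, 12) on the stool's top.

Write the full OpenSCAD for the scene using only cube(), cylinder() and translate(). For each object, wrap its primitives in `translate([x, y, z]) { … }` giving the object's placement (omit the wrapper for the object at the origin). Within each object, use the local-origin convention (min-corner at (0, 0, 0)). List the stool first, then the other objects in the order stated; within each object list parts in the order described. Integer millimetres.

translate([0, 0, 388]) cube([263, 299, 41]);
cube([46, 46, 388]);
translate([217, 0, 0]) cube([46, 46, 388]);
translate([0, 253, 0]) cube([46, 46, 388]);
translate([217, 253, 0]) cube([46, 46, 388]);
translate([29, 12, 429]) {
  cube([213, 286, 10]);
  translate([0, 0, 10]) cube([213, 10, 140]);
  translate([0, 276, 10]) cube([213, 10, 140]);
  translate([0, 10, 10]) cube([10, 266, 140]);
  translate([203, 10, 10]) cube([10, 266, 140]);
}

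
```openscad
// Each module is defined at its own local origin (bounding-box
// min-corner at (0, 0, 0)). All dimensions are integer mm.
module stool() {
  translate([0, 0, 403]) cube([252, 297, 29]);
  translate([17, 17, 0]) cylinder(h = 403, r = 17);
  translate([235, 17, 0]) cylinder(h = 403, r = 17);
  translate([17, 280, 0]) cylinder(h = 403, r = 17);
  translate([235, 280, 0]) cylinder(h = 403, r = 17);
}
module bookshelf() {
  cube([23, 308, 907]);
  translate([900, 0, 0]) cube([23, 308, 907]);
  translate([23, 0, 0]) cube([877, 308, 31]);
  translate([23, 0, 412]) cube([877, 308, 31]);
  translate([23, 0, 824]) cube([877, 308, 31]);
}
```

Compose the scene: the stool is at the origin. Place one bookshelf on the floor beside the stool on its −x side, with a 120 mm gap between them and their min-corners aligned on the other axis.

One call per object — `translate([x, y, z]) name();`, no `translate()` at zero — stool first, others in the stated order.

stool();
translate([-1043, 0, 0]) bookshelf();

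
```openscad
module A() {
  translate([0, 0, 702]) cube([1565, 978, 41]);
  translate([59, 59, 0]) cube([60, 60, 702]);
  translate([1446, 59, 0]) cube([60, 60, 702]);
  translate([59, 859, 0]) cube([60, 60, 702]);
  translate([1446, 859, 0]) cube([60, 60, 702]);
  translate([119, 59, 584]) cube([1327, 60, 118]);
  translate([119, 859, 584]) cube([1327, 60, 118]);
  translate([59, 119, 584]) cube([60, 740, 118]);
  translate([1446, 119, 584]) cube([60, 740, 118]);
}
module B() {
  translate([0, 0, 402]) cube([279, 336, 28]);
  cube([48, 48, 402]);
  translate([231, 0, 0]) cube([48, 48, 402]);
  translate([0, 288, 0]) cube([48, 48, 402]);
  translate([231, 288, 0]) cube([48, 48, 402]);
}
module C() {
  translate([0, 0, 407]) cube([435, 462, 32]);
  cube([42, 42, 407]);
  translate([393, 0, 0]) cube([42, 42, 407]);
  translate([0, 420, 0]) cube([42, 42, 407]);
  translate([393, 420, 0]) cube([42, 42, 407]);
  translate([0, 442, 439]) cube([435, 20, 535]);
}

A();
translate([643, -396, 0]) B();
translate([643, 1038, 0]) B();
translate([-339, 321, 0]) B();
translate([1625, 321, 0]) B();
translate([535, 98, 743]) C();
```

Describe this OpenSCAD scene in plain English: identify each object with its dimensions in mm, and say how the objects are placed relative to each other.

A is a table with a 1565×978 mm rectangular top, 41 mm thick, top surface at z = 743 mm, supported by four 60×60 mm square legs, each inset 59 mm from the nearest pair of top edges, running from the floor. Four apron rails, 60 mm thick and 118 mm tall, run between adjacent legs with their top edges flush with the underside of the top and their outer faces flush with the legs' outer faces.

B is a four-legged stool. The seat is 279×336 mm, 28 mm thick, top at z = 430 mm. It stands on four square legs, each 48×48 mm in cross-section, from z = 0 to the seat underside, each flush with a corner of the seat.

C is a chair. The seat is a 435×462×32 mm slab with its top at z = 439 mm, on four 42×42 mm corner legs (flush with the seat edges, standing on z = 0). A flat backrest 20 mm thick, 535 mm tall, spans the full seat width and rises from the seat top along its +y edge, rear face flush with the rear of the seat.

Four stools sit around the table at the −y, +y, −x, +x sides. The chair is on top of the table.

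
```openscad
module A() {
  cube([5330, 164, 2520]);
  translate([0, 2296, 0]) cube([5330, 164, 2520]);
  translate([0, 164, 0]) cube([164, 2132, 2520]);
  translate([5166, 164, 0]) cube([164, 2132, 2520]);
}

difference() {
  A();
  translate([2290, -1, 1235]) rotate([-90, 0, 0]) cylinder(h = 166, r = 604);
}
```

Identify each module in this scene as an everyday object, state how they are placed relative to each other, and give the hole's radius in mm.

The subtracted cylinder has r = 604 mm.

A is a house frame. The house frame has a circular hole through its front wall. The hole's radius is 604 mm.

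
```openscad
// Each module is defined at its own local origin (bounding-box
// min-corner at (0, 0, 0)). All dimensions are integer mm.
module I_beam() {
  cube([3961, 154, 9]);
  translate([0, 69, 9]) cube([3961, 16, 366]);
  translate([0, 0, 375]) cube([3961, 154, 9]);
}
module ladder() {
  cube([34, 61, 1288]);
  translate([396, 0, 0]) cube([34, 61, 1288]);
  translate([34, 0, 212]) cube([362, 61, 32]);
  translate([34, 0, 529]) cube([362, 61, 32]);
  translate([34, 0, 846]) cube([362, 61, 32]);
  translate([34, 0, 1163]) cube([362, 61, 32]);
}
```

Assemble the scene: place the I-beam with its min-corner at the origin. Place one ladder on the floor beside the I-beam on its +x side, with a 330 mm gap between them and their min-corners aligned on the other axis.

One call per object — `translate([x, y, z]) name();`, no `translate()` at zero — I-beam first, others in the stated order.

I_beam();
translate([4291, 0, 0]) ladder();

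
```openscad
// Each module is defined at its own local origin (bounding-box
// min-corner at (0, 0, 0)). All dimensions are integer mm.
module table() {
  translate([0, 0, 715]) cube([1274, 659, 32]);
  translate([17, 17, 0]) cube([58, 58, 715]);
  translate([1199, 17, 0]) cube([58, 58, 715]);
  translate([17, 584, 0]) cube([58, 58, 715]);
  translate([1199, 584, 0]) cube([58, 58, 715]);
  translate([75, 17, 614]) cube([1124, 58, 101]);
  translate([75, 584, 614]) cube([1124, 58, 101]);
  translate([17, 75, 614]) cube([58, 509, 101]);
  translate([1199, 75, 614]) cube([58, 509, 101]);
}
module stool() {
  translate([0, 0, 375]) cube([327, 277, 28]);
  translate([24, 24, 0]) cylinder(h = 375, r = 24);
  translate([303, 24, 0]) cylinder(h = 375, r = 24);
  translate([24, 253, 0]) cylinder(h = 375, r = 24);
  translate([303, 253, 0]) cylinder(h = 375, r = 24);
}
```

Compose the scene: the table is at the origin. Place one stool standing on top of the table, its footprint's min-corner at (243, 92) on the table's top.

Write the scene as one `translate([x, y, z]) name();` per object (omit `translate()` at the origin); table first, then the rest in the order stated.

table();
translate([243, 92, 747]) stool();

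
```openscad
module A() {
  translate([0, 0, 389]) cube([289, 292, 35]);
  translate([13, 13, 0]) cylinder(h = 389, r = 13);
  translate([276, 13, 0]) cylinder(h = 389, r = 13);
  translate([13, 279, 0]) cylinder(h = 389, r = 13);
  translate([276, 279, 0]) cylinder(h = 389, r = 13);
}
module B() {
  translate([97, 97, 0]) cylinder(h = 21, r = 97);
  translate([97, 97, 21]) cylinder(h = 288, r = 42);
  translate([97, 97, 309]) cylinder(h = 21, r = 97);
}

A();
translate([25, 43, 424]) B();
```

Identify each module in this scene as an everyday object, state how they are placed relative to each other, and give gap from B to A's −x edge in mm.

A is a stool. B is a spool. The spool is on top of the stool. The gap from the spool to the stool's −x edge is 25 mm.

The spool's min-x is at 25; the stool's min-x is 0; gap = 25 mm.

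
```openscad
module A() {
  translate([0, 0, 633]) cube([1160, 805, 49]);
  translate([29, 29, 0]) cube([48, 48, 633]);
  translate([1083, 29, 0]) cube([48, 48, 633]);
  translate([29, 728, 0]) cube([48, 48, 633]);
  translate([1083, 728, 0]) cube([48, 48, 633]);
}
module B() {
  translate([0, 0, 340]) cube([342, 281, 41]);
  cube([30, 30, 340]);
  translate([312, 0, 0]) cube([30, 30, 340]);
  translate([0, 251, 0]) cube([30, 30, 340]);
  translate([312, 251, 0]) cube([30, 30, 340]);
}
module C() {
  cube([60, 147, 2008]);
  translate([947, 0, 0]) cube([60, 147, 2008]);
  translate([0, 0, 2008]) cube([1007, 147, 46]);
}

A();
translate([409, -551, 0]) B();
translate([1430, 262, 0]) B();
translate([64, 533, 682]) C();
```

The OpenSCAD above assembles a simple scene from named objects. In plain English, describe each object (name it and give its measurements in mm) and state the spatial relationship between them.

A is a rectangular dining table. The top is 1160×805×49 mm with its upper surface at z = 682 mm. It stands on four 48×48 mm square legs, each inset 29 mm from the nearest pair of top edges, running from the floor to the underside of the top.

B is a four-legged stool. The seat is a 342×281×41 mm slab whose top surface is at z = 381 mm; four square legs, each 30×30 mm in cross-section, run from the floor (z = 0) to the underside of the seat, each flush with a corner of the seat.

C is a rectangular door frame: two vertical jambs of 60×147 mm section, 2008 mm tall, with a clear opening 887 mm wide between their inner faces. A header 46 mm tall and 147 mm deep lies on top of the jambs and spans the full outside width.

Two stools sit around the table at the −y, +x sides. The door frame is on top of the table.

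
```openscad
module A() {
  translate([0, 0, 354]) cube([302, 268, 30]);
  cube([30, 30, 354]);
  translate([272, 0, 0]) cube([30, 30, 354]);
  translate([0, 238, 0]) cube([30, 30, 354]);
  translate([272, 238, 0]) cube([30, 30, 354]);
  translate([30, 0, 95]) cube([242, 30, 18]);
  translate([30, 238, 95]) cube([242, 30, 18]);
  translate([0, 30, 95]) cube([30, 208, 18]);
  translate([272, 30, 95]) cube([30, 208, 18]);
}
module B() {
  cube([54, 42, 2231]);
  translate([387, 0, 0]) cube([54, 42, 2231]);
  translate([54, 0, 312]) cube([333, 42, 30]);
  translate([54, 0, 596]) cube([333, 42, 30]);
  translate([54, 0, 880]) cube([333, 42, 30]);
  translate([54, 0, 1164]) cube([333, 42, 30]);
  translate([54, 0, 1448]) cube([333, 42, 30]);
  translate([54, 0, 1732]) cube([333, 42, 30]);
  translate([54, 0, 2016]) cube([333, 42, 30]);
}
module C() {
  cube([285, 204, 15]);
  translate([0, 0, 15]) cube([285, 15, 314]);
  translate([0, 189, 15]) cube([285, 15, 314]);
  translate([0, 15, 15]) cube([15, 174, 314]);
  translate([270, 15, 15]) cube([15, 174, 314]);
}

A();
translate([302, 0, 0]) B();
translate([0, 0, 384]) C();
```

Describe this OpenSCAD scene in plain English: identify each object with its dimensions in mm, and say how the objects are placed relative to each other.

A is a four-legged stool. The seat is 302×268 mm, 30 mm thick, top at z = 384 mm. It stands on four square legs, each 30×30 mm in cross-section, from z = 0 to the seat underside, each flush with a corner of the seat. Four stretchers, 30 mm wide and 18 mm tall, connect adjacent legs with their undersides at z = 95 mm, each running between the inner faces of the legs it joins and aligned with the legs' outer faces on the other axis.

B is a straight ladder. Two 54×42 mm vertical rails, 2231 mm tall, stand 441 mm apart (outside-to-outside) with their front faces coplanar on the −y side. 7 rungs, each 42 mm deep and 30 mm tall, span between the inner faces of the rails, front faces flush with the rails. The lowest rung's underside is at z = 312 mm and rungs are spaced 284 mm apart (underside to underside).

C is an open-topped rectangular box: outside dimensions 285×204×329 mm, with a uniform wall and base thickness of 15 mm. The base is a full 285×204 slab on the floor; four walls sit on top of the base. The front and back walls (the −y and +y sides) span the full width; the two side walls fit between them.

The ladder is against the stool's +x side, with their −y faces flush. The open box is on top of the stool.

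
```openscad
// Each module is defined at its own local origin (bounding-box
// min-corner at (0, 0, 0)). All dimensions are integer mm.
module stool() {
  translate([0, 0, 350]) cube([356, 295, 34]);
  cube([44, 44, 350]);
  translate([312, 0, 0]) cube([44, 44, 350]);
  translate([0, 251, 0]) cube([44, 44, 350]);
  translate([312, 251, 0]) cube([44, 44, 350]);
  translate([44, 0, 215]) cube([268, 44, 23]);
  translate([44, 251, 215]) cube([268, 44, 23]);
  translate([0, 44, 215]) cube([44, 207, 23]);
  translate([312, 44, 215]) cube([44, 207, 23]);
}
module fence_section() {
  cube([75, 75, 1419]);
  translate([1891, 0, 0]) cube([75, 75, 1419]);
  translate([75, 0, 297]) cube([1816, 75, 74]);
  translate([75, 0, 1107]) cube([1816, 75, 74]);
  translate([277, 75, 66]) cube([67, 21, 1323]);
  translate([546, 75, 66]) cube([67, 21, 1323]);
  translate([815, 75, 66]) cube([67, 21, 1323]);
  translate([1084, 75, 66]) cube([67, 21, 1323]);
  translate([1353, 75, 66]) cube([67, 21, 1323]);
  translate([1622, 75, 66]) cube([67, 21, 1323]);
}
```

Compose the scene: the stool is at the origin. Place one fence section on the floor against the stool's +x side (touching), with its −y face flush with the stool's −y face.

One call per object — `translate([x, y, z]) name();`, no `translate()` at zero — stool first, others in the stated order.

stool();
translate([356, 0, 0]) fence_section();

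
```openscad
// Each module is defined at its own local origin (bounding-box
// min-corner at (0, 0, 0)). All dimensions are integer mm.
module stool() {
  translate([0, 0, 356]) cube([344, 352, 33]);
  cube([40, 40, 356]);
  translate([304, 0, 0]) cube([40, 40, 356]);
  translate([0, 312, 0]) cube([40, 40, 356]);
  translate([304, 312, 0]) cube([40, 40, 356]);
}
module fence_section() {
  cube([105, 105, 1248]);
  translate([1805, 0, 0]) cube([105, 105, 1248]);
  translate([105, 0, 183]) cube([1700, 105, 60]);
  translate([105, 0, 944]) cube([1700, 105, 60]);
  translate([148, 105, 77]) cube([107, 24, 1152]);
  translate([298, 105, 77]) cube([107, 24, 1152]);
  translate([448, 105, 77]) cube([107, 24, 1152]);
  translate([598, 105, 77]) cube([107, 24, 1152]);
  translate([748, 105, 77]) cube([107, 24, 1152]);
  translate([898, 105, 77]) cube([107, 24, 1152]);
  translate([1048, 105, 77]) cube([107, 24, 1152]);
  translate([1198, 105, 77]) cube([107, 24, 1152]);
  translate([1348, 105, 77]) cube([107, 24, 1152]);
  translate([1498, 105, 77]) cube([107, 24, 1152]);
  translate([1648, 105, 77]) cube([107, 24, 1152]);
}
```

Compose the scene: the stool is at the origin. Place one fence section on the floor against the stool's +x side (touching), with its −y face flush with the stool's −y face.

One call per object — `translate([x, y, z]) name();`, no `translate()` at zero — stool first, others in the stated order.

stool();
translate([344, 0, 0]) fence_section();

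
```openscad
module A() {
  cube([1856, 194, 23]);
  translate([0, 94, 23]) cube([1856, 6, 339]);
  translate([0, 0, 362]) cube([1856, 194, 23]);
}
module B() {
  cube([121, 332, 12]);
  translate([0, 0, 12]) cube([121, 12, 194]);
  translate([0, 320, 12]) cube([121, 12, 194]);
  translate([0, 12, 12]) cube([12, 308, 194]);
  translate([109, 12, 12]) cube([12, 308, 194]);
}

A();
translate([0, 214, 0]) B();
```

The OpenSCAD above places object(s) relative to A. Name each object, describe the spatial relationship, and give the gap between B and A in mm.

The open box's nearest face is 20 mm from the I-beam's +y face.

A is an I-beam. B is an open box. The open box is on the floor beside the I-beam on its +y side. The gap between the open box and the I-beam is 20 mm.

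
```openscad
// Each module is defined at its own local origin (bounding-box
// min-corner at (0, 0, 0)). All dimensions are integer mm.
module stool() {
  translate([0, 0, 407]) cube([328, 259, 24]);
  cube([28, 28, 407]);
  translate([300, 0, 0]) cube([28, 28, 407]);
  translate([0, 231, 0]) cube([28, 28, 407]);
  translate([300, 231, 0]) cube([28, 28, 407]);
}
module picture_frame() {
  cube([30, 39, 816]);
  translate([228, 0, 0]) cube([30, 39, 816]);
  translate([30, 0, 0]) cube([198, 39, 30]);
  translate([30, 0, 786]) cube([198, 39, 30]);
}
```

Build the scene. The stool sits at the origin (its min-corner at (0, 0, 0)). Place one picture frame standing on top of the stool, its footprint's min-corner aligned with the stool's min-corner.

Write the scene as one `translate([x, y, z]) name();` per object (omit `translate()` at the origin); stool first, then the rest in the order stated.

stool();
translate([0, 0, 431]) picture_frame();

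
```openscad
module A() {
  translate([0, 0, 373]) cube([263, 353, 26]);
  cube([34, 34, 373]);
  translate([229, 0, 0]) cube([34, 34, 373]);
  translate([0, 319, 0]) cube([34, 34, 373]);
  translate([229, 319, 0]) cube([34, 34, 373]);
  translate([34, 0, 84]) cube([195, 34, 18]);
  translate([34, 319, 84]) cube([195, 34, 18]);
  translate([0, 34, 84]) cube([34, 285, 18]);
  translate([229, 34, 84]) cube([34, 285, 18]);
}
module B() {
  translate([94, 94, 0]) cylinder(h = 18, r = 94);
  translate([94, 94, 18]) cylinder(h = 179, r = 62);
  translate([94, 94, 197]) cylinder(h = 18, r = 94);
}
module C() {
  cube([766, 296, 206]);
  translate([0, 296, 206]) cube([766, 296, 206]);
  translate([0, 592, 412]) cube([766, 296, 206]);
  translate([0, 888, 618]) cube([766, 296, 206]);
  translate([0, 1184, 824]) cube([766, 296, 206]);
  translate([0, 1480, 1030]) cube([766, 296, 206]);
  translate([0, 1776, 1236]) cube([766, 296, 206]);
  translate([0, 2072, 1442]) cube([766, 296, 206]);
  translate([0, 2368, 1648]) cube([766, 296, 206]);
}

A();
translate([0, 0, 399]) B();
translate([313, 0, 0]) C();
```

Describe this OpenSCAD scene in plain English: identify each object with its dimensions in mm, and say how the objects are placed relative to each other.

A is a four-legged stool. The seat is 263×353 mm, 26 mm thick, top at z = 399 mm. It stands on four square legs, each 34×34 mm in cross-section, from z = 0 to the seat underside, each flush with a corner of the seat. Four stretchers, 34 mm wide and 18 mm tall, connect adjacent legs with their undersides at z = 84 mm, each running between the inner faces of the legs it joins and aligned with the legs' outer faces on the other axis.

B is a spool: two coaxial disc flanges of radius 94 mm and thickness 18 mm, joined by a core cylinder of radius 62 mm and height 179 mm. The lower flange rests on z = 0 and the three cylinders share a vertical axis.

C is a straight staircase of 9 solid steps. Each step is 766 mm wide (x), 296 mm deep (y, the going) and 206 mm tall (the rise). The first step rests on the floor; each subsequent step sits one going further in +y and one rise higher in +z, directly behind and above the previous step with no overlap.

The spool is on top of the stool. The staircase is on the floor beside the stool on its +x side.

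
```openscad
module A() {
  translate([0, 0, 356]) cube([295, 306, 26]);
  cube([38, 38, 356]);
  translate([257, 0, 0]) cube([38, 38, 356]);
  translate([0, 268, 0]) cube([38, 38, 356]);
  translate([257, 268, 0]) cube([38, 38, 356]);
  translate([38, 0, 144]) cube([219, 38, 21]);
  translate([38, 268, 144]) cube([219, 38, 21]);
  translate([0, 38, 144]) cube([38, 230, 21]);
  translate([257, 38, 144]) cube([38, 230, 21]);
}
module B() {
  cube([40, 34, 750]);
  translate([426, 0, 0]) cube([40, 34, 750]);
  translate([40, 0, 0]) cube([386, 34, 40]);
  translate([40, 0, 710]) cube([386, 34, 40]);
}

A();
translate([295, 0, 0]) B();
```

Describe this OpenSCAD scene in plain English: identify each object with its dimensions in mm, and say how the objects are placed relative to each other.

A is a four-legged stool. The seat is a 295×306×26 mm slab whose top surface is at z = 382 mm; four square legs, each 38×38 mm in cross-section, run from the floor (z = 0) to the underside of the seat, each flush with a corner of the seat. Four stretchers, 38 mm wide and 21 mm tall, connect adjacent legs with their undersides at z = 144 mm, each running between the inner faces of the legs it joins and aligned with the legs' outer faces on the other axis.

B is a rectangular picture frame lying in the x–z plane (depth along y). The opening is 386 mm wide (x) by 670 mm tall (z), surrounded by a border 40 mm wide on all four sides. The frame is 34 mm deep and is made of two full-height vertical stiles with two horizontal rails fitted between them.

The picture frame is against the stool's +x side, with their −y faces flush.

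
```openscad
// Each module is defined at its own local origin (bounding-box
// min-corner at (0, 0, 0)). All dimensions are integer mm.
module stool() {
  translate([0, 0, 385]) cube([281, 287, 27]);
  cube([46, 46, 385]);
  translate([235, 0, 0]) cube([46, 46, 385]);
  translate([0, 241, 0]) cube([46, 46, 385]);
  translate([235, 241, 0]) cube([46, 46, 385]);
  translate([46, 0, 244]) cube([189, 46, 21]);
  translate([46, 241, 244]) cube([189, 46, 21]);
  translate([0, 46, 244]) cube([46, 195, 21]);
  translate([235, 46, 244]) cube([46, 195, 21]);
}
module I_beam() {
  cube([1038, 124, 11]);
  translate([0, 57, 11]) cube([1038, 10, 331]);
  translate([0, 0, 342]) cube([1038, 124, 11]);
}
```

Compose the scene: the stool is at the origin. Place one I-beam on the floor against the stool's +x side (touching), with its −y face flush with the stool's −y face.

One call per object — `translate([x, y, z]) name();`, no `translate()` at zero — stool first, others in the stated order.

stool();
translate([281, 0, 0]) I_beam();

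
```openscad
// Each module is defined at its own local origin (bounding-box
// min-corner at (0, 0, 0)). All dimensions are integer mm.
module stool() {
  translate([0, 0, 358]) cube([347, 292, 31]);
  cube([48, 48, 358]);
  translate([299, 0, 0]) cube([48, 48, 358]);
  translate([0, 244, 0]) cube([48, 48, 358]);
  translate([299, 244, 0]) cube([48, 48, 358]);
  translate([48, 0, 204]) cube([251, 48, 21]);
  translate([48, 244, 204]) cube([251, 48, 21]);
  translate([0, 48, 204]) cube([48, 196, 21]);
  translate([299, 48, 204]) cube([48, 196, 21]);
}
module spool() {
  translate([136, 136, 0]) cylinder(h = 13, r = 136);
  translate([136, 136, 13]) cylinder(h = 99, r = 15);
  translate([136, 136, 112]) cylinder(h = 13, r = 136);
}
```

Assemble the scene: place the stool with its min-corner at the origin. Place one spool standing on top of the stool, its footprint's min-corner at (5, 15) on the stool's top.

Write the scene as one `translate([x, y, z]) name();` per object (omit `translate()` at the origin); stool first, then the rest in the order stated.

stool();
translate([5, 15, 389]) spool();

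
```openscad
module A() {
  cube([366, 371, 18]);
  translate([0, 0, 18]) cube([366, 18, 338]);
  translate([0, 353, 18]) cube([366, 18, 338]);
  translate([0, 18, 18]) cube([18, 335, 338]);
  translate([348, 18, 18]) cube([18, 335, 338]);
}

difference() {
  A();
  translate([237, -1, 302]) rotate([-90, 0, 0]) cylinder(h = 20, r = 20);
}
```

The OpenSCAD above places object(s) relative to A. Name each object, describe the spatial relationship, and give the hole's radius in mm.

A is an open box. The open box has a circular hole through its front wall. The hole's radius is 20 mm.

The subtracted cylinder has r = 20 mm.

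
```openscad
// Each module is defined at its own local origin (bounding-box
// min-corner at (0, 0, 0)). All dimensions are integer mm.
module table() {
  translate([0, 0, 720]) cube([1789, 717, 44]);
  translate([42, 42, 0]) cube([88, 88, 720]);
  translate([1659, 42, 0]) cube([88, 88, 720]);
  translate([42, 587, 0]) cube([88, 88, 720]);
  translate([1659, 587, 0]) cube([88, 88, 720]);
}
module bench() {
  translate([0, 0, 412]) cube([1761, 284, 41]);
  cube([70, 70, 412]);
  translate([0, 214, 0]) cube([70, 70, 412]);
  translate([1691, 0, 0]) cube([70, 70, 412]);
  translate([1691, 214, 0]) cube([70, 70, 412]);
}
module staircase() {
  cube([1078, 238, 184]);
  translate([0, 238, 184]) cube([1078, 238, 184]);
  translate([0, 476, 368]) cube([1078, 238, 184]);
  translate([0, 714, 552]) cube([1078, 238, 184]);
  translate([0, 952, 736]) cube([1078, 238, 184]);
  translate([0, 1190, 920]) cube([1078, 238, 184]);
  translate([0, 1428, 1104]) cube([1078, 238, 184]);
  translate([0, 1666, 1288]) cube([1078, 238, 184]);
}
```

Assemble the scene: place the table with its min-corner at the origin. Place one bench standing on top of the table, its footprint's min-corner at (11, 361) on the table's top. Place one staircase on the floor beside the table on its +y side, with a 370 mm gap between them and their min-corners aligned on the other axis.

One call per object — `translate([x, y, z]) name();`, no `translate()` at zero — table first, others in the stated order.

table();
translate([11, 361, 764]) bench();
translate([0, 1087, 0]) staircase();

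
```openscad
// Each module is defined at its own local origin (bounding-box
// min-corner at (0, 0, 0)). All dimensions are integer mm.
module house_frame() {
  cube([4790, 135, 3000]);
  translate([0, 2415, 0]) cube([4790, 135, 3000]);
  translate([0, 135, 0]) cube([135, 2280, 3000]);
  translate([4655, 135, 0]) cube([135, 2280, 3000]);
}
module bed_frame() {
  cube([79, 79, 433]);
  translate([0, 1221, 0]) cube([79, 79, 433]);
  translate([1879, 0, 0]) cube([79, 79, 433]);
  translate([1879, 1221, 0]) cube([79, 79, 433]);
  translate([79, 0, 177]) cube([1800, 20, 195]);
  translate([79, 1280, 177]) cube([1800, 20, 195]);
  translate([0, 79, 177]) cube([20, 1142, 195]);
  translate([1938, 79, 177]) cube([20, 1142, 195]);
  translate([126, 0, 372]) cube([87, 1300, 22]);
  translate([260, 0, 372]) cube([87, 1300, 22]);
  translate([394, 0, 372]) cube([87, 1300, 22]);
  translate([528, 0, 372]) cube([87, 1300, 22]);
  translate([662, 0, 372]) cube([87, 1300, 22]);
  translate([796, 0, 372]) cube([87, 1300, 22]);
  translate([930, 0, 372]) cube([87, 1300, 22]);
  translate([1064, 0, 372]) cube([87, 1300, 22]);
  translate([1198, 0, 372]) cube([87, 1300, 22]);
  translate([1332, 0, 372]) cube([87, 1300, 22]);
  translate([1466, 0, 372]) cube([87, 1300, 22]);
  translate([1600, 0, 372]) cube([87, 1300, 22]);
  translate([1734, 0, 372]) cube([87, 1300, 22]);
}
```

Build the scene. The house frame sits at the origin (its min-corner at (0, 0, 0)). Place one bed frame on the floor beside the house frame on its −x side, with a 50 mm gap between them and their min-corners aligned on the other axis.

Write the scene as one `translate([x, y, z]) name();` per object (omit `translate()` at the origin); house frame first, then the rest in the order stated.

house_frame();
translate([-2008, 0, 0]) bed_frame();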